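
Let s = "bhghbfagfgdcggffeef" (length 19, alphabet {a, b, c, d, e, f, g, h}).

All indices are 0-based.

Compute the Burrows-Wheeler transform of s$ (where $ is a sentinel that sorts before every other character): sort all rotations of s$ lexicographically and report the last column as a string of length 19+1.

ffh$dgfeebfggfgachgb

rank  rotation              last
    0  $bhghbfagfgdcggffeef  f
    1  agfgdcggffeef$bhghbf  f
    2  bfagfgdcggffeef$bhgh  h
    3  bhghbfagfgdcggffeef$  $
    4  cggffeef$bhghbfagfgd  d
    5  dcggffeef$bhghbfagfg  g
    6  eef$bhghbfagfgdcggff  f
    7  ef$bhghbfagfgdcggffe  e
    8  f$bhghbfagfgdcggffee  e
    9  fagfgdcggffeef$bhghb  b
   10  feef$bhghbfagfgdcggf  f
   11  ffeef$bhghbfagfgdcgg  g
   12  fgdcggffeef$bhghbfag  g
   13  gdcggffeef$bhghbfagf  f
   14  gffeef$bhghbfagfgdcg  g
   15  gfgdcggffeef$bhghbfa  a
   16  ggffeef$bhghbfagfgdc  c
   17  ghbfagfgdcggffeef$bh  h
   18  hbfagfgdcggffeef$bhg  g
   19  hghbfagfgdcggffeef$b  b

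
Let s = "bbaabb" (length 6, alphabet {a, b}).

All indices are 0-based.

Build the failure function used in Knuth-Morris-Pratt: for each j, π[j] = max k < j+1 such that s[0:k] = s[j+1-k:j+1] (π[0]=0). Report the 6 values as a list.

π[0] = 0
j=1 s[j]='b': π[1]=1 (border 'b')
j=2 s[j]='a': k: 1→0; π[2]=0 (border '')
j=3 s[j]='a': π[3]=0 (border '')
j=4 s[j]='b': π[4]=1 (border 'b')
j=5 s[j]='b': π[5]=2 (border 'bb')

[0, 1, 0, 0, 1, 2]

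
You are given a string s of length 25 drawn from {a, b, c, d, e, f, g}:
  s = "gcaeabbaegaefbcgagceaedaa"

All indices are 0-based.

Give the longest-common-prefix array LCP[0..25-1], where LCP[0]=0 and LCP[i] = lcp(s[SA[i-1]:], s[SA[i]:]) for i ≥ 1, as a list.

rank | idx | suffix
   0 |  24 | a
   1 |  23 | aa
   2 |   4 | abbaegaefbcgagceaedaa
   3 |   2 | aeabbaegaefbcgagceaedaa
   4 |  20 | aedaa
   5 |  10 | aefbcgagceaedaa
   6 |   7 | aegaefbcgagceaedaa
   7 |  16 | agceaedaa
   8 |   6 | baegaefbcgagceaedaa
   9 |   5 | bbaegaefbcgagceaedaa
  10 |  13 | bcgagceaedaa
  11 |   1 | caeabbaegaefbcgagceaedaa
  12 |  18 | ceaedaa
  13 |  14 | cgagceaedaa
  14 |  22 | daa
  15 |   3 | eabbaegaefbcgagceaedaa
  16 |  19 | eaedaa
  17 |  21 | edaa
  18 |  11 | efbcgagceaedaa
  19 |   8 | egaefbcgagceaedaa
  20 |  12 | fbcgagceaedaa
  21 |   9 | gaefbcgagceaedaa
  22 |  15 | gagceaedaa
  23 |   0 | gcaeabbaegaefbcgagceaedaa
  24 |  17 | gceaedaa

SA = [24, 23, 4, 2, 20, 10, 7, 16, 6, 5, 13, 1, 18, 14, 22, 3, 19, 21, 11, 8, 12, 9, 15, 0, 17]
[i] adj suffixes → lcp
  [1] 24/23 → 1 ('a')
  [2] 23/4 → 1 ('a')
  [3] 4/2 → 1 ('a')
  [4] 2/20 → 2 ('ae')
  [5] 20/10 → 2 ('ae')
  [6] 10/7 → 2 ('ae')
  [7] 7/16 → 1 ('a')
  [8] 16/6 → 0 ('')
  [9] 6/5 → 1 ('b')
  [10] 5/13 → 1 ('b')
  [11] 13/1 → 0 ('')
  [12] 1/18 → 1 ('c')
  [13] 18/14 → 1 ('c')
  [14] 14/22 → 0 ('')
  [15] 22/3 → 0 ('')
  [16] 3/19 → 2 ('ea')
  [17] 19/21 → 1 ('e')
  [18] 21/11 → 1 ('e')
  [19] 11/8 → 1 ('e')
  [20] 8/12 → 0 ('')
  [21] 12/9 → 0 ('')
  [22] 9/15 → 2 ('ga')
  [23] 15/0 → 1 ('g')
  [24] 0/17 → 2 ('gc')

[0, 1, 1, 1, 2, 2, 2, 1, 0, 1, 1, 0, 1, 1, 0, 0, 2, 1, 1, 1, 0, 0, 2, 1, 2]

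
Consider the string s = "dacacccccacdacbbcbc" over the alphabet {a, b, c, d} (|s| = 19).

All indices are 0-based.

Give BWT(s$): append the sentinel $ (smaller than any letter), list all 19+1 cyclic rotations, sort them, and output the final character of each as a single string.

cddccccbbacabcccaa$c

rank  rotation              last
    0  $dacacccccacdacbbcbc  c
    1  acacccccacdacbbcbc$d  d
    2  acbbcbc$dacacccccacd  d
    3  acccccacdacbbcbc$dac  c
    4  acdacbbcbc$dacaccccc  c
    5  bbcbc$dacacccccacdac  c
    6  bc$dacacccccacdacbbc  c
    7  bcbc$dacacccccacdacb  b
    8  c$dacacccccacdacbbcb  b
    9  cacccccacdacbbcbc$da  a
   10  cacdacbbcbc$dacacccc  c
   11  cbbcbc$dacacccccacda  a
   12  cbc$dacacccccacdacbb  b
   13  ccacdacbbcbc$dacaccc  c
   14  cccacdacbbcbc$dacacc  c
   15  ccccacdacbbcbc$dacac  c
   16  cccccacdacbbcbc$daca  a
   17  cdacbbcbc$dacaccccca  a
   18  dacacccccacdacbbcbc$  $
   19  dacbbcbc$dacacccccac  c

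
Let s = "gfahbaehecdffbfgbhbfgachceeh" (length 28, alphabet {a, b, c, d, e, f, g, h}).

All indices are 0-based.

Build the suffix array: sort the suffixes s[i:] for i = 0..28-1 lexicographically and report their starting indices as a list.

[21, 5, 2, 4, 18, 13, 16, 9, 24, 22, 10, 8, 25, 26, 6, 1, 12, 11, 19, 14, 20, 15, 0, 27, 3, 17, 23, 7]

sorted suffixes:
  #0 SA[0]=21  'achceeh'
  #1 SA[1]=5  'aehecdffbfgbhbfgachceeh'
  #2 SA[2]=2  'ahbaehecdffbfgbhbfgachceeh'
  #3 SA[3]=4  'baehecdffbfgbhbfgachceeh'
  #4 SA[4]=18  'bfgachceeh'
  #5 SA[5]=13  'bfgbhbfgachceeh'
  #6 SA[6]=16  'bhbfgachceeh'
  #7 SA[7]=9  'cdffbfgbhbfgachceeh'
  #8 SA[8]=24  'ceeh'
  #9 SA[9]=22  'chceeh'
  #10 SA[10]=10  'dffbfgbhbfgachceeh'
  #11 SA[11]=8  'ecdffbfgbhbfgachceeh'
  #12 SA[12]=25  'eeh'
  #13 SA[13]=26  'eh'
  #14 SA[14]=6  'ehecdffbfgbhbfgachceeh'
  #15 SA[15]=1  'fahbaehecdffbfgbhbfgachceeh'
  #16 SA[16]=12  'fbfgbhbfgachceeh'
  #17 SA[17]=11  'ffbfgbhbfgachceeh'
  #18 SA[18]=19  'fgachceeh'
  #19 SA[19]=14  'fgbhbfgachceeh'
  #20 SA[20]=20  'gachceeh'
  #21 SA[21]=15  'gbhbfgachceeh'
  #22 SA[22]=0  'gfahbaehecdffbfgbhbfgachceeh'
  #23 SA[23]=27  'h'
  #24 SA[24]=3  'hbaehecdffbfgbhbfgachceeh'
  #25 SA[25]=17  'hbfgachceeh'
  #26 SA[26]=23  'hceeh'
  #27 SA[27]=7  'hecdffbfgbhbfgachceeh'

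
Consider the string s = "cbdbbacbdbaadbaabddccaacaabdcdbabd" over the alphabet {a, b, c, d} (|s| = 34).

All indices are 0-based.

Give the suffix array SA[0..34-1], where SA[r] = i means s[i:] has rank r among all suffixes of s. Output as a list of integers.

[24, 14, 21, 10, 31, 25, 15, 22, 5, 11, 13, 9, 30, 4, 3, 32, 7, 1, 26, 16, 23, 20, 6, 0, 19, 28, 33, 12, 8, 29, 2, 18, 27, 17]

sorted suffixes:
  #0 SA[0]=24  'aabdcdbabd'
  #1 SA[1]=14  'aabddccaacaabdcdbabd'
  #2 SA[2]=21  'aacaabdcdbabd'
  #3 SA[3]=10  'aadbaabddccaacaabdcdbabd'
  #4 SA[4]=31  'abd'
  #5 SA[5]=25  'abdcdbabd'
  #6 SA[6]=15  'abddccaacaabdcdbabd'
  #7 SA[7]=22  'acaabdcdbabd'
  #8 SA[8]=5  'acbdbaadbaabddccaacaabdcdbabd'
  #9 SA[9]=11  'adbaabddccaacaabdcdbabd'
  #10 SA[10]=13  'baabddccaacaabdcdbabd'
  #11 SA[11]=9  'baadbaabddccaacaabdcdbabd'
  #12 SA[12]=30  'babd'
  #13 SA[13]=4  'bacbdbaadbaabddccaacaabdcdbabd'
  #14 SA[14]=3  'bbacbdbaadbaabddccaacaabdcdbabd'
  #15 SA[15]=32  'bd'
  #16 SA[16]=7  'bdbaadbaabddccaacaabdcdbabd'
  #17 SA[17]=1  'bdbbacbdbaadbaabddccaacaabdcdbabd'
  #18 SA[18]=26  'bdcdbabd'
  #19 SA[19]=16  'bddccaacaabdcdbabd'
  #20 SA[20]=23  'caabdcdbabd'
  #21 SA[21]=20  'caacaabdcdbabd'
  #22 SA[22]=6  'cbdbaadbaabddccaacaabdcdbabd'
  #23 SA[23]=0  'cbdbbacbdbaadbaabddccaacaabdcdbabd'
  #24 SA[24]=19  'ccaacaabdcdbabd'
  #25 SA[25]=28  'cdbabd'
  #26 SA[26]=33  'd'
  #27 SA[27]=12  'dbaabddccaacaabdcdbabd'
  #28 SA[28]=8  'dbaadbaabddccaacaabdcdbabd'
  #29 SA[29]=29  'dbabd'
  #30 SA[30]=2  'dbbacbdbaadbaabddccaacaabdcdbabd'
  #31 SA[31]=18  'dccaacaabdcdbabd'
  #32 SA[32]=27  'dcdbabd'
  #33 SA[33]=17  'ddccaacaabdcdbabd'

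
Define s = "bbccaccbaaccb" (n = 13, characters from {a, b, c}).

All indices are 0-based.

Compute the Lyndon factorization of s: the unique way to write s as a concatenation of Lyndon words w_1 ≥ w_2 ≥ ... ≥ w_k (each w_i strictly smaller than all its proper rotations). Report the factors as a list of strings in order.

["bbcc", "accb", "aaccb"]

emit factor 1: 'bbcc' (i=0, period=4)
emit factor 2: 'accb' (i=4, period=4)
emit factor 3: 'aaccb' (i=8, period=5)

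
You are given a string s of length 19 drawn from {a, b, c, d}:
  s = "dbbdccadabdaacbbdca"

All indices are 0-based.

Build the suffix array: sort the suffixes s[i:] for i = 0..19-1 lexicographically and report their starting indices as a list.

sorted suffixes:
  #0 SA[0]=18  'a'
  #1 SA[1]=11  'aacbbdca'
  #2 SA[2]=8  'abdaacbbdca'
  #3 SA[3]=12  'acbbdca'
  #4 SA[4]=6  'adabdaacbbdca'
  #5 SA[5]=14  'bbdca'
  #6 SA[6]=1  'bbdccadabdaacbbdca'
  #7 SA[7]=9  'bdaacbbdca'
  #8 SA[8]=15  'bdca'
  #9 SA[9]=2  'bdccadabdaacbbdca'
  #10 SA[10]=17  'ca'
  #11 SA[11]=5  'cadabdaacbbdca'
  #12 SA[12]=13  'cbbdca'
  #13 SA[13]=4  'ccadabdaacbbdca'
  #14 SA[14]=10  'daacbbdca'
  #15 SA[15]=7  'dabdaacbbdca'
  #16 SA[16]=0  'dbbdccadabdaacbbdca'
  #17 SA[17]=16  'dca'
  #18 SA[18]=3  'dccadabdaacbbdca'

[18, 11, 8, 12, 6, 14, 1, 9, 15, 2, 17, 5, 13, 4, 10, 7, 0, 16, 3]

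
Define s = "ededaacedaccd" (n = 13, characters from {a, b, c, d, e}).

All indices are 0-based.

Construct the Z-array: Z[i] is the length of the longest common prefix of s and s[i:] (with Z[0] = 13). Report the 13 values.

Z[0]=13
i=1: outside box; Z[1]=0
i=2: outside box; Z[2]=2 grow→box=[2,4)
i=3: min(r-i=1, Z[1]=0)=0; Z[3]=0
i=4: outside box; Z[4]=0
i=5: outside box; Z[5]=0
i=6: outside box; Z[6]=0
i=7: outside box; Z[7]=2 grow→box=[7,9)
i=8: min(r-i=1, Z[1]=0)=0; Z[8]=0
i=9: outside box; Z[9]=0
i=10: outside box; Z[10]=0
i=11: outside box; Z[11]=0
i=12: outside box; Z[12]=0

[13, 0, 2, 0, 0, 0, 0, 2, 0, 0, 0, 0, 0]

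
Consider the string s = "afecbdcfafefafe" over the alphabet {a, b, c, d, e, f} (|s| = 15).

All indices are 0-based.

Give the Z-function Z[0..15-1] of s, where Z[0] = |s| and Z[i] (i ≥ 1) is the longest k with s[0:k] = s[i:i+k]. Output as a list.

[15, 0, 0, 0, 0, 0, 0, 0, 3, 0, 0, 0, 3, 0, 0]

Z[0]=15
i=1: fresh scan; Z[1]=0
i=2: fresh scan; Z[2]=0
i=3: fresh scan; Z[3]=0
i=4: fresh scan; Z[4]=0
i=5: fresh scan; Z[5]=0
i=6: fresh scan; Z[6]=0
i=7: fresh scan; Z[7]=0
i=8: fresh scan; Z[8]=3 grow→box=[8,11)
i=9: min(r-i=2, Z[1]=0)=0; Z[9]=0
i=10: min(r-i=1, Z[2]=0)=0; Z[10]=0
i=11: fresh scan; Z[11]=0
i=12: fresh scan; Z[12]=3 grow→box=[12,15)
i=13: min(r-i=2, Z[1]=0)=0; Z[13]=0
i=14: min(r-i=1, Z[2]=0)=0; Z[14]=0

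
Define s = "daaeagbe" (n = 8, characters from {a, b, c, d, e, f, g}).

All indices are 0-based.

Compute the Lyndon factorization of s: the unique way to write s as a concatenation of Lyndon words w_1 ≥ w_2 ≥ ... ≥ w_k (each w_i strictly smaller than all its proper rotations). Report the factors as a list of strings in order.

["d", "aaeagbe"]

emit factor 1: 'd' (i=0, period=1)
emit factor 2: 'aaeagbe' (i=1, period=7)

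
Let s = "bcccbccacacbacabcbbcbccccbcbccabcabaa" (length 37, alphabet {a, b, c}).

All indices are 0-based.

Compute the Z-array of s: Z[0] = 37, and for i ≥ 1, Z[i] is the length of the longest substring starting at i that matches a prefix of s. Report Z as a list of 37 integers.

Z[0]=37
i=1: outside box; Z[1]=0
i=2: outside box; Z[2]=0
i=3: outside box; Z[3]=0
i=4: outside box; Z[4]=3 scan→box=[4,7)
i=5: min(r-i=2, Z[1]=0)=0; Z[5]=0
i=6: min(r-i=1, Z[2]=0)=0; Z[6]=0
i=7: outside box; Z[7]=0
i=8: outside box; Z[8]=0
i=9: outside box; Z[9]=0
i=10: outside box; Z[10]=0
i=11: outside box; Z[11]=1 scan→box=[11,12)
i=12: outside box; Z[12]=0
i=13: outside box; Z[13]=0
i=14: outside box; Z[14]=0
i=15: outside box; Z[15]=2 scan→box=[15,17)
i=16: min(r-i=1, Z[1]=0)=0; Z[16]=0
i=17: outside box; Z[17]=1 scan→box=[17,18)
i=18: outside box; Z[18]=2 scan→box=[18,20)
i=19: min(r-i=1, Z[1]=0)=0; Z[19]=0
i=20: outside box; Z[20]=4 scan→box=[20,24)
i=21: min(r-i=3, Z[1]=0)=0; Z[21]=0
i=22: min(r-i=2, Z[2]=0)=0; Z[22]=0
i=23: min(r-i=1, Z[3]=0)=0; Z[23]=0
i=24: outside box; Z[24]=0
i=25: outside box; Z[25]=2 scan→box=[25,27)
i=26: min(r-i=1, Z[1]=0)=0; Z[26]=0
i=27: outside box; Z[27]=3 scan→box=[27,30)
i=28: min(r-i=2, Z[1]=0)=0; Z[28]=0
i=29: min(r-i=1, Z[2]=0)=0; Z[29]=0
i=30: outside box; Z[30]=0
i=31: outside box; Z[31]=2 scan→box=[31,33)
i=32: min(r-i=1, Z[1]=0)=0; Z[32]=0
i=33: outside box; Z[33]=0
i=34: outside box; Z[34]=1 scan→box=[34,35)
i=35: outside box; Z[35]=0
i=36: outside box; Z[36]=0

[37, 0, 0, 0, 3, 0, 0, 0, 0, 0, 0, 1, 0, 0, 0, 2, 0, 1, 2, 0, 4, 0, 0, 0, 0, 2, 0, 3, 0, 0, 0, 2, 0, 0, 1, 0, 0]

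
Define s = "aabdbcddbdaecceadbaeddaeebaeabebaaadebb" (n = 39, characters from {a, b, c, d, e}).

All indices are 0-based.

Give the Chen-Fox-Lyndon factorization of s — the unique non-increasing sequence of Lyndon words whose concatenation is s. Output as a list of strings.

["aabdbcddbdaecceadbaeddaeebaeabeb", "aaadebb"]

emit factor 1: 'aabdbcddbdaecceadbaeddaeebaeabeb' (i=0, period=32)
emit factor 2: 'aaadebb' (i=32, period=7)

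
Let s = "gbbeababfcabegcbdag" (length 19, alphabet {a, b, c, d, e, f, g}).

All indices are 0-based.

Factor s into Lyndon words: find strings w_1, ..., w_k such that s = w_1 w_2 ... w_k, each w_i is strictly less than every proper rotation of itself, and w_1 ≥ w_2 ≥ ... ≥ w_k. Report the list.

emit factor 1: 'g' (i=0, period=1)
emit factor 2: 'bbe' (i=1, period=3)
emit factor 3: 'ababfcabegcbdag' (i=4, period=15)

["g", "bbe", "ababfcabegcbdag"]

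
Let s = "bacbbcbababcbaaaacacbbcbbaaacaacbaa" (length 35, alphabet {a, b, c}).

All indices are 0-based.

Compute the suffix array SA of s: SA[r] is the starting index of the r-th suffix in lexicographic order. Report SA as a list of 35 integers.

rank→(start, suffix):
  0 → (34, 'a')
  1 → (33, 'aa')
  2 → (13, 'aaaacacbbcbbaaacaacbaa')
  3 → (25, 'aaacaacbaa')
  4 → (14, 'aaacacbbcbbaaacaacbaa')
  5 → (26, 'aacaacbaa')
  6 → (15, 'aacacbbcbbaaacaacbaa')
  7 → (29, 'aacbaa')
  8 → (7, 'ababcbaaaacacbbcbbaaacaacbaa')
  9 → (9, 'abcbaaaacacbbcbbaaacaacbaa')
  10 → (27, 'acaacbaa')
  11 → (16, 'acacbbcbbaaacaacbaa')
  12 → (30, 'acbaa')
  13 → (1, 'acbbcbababcbaaaacacbbcbbaaacaacbaa')
  14 → (18, 'acbbcbbaaacaacbaa')
  15 → (32, 'baa')
  16 → (12, 'baaaacacbbcbbaaacaacbaa')
  17 → (24, 'baaacaacbaa')
  18 → (6, 'bababcbaaaacacbbcbbaaacaacbaa')
  19 → (8, 'babcbaaaacacbbcbbaaacaacbaa')
  20 → (0, 'bacbbcbababcbaaaacacbbcbbaaacaacbaa')
  21 → (23, 'bbaaacaacbaa')
  22 → (3, 'bbcbababcbaaaacacbbcbbaaacaacbaa')
  23 → (20, 'bbcbbaaacaacbaa')
  24 → (10, 'bcbaaaacacbbcbbaaacaacbaa')
  25 → (4, 'bcbababcbaaaacacbbcbbaaacaacbaa')
  26 → (21, 'bcbbaaacaacbaa')
  27 → (28, 'caacbaa')
  28 → (17, 'cacbbcbbaaacaacbaa')
  29 → (31, 'cbaa')
  30 → (11, 'cbaaaacacbbcbbaaacaacbaa')
  31 → (5, 'cbababcbaaaacacbbcbbaaacaacbaa')
  32 → (22, 'cbbaaacaacbaa')
  33 → (2, 'cbbcbababcbaaaacacbbcbbaaacaacbaa')
  34 → (19, 'cbbcbbaaacaacbaa')

[34, 33, 13, 25, 14, 26, 15, 29, 7, 9, 27, 16, 30, 1, 18, 32, 12, 24, 6, 8, 0, 23, 3, 20, 10, 4, 21, 28, 17, 31, 11, 5, 22, 2, 19]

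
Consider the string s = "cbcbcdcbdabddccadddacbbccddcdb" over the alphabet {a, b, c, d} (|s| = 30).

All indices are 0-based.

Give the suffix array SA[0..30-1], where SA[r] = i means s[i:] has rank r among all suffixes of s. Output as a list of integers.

rank | idx | suffix
   0 |   9 | abddccadddacbbccddcdb
   1 |  19 | acbbccddcdb
   2 |  15 | adddacbbccddcdb
   3 |  29 | b
   4 |  21 | bbccddcdb
   5 |   1 | bcbcdcbdabddccadddacbbccddcdb
   6 |  22 | bccddcdb
   7 |   3 | bcdcbdabddccadddacbbccddcdb
   8 |   7 | bdabddccadddacbbccddcdb
   9 |  10 | bddccadddacbbccddcdb
  10 |  14 | cadddacbbccddcdb
  11 |  20 | cbbccddcdb
  12 |   0 | cbcbcdcbdabddccadddacbbccddcdb
  13 |   2 | cbcdcbdabddccadddacbbccddcdb
  14 |   6 | cbdabddccadddacbbccddcdb
  15 |  13 | ccadddacbbccddcdb
  16 |  23 | ccddcdb
  17 |  27 | cdb
  18 |   4 | cdcbdabddccadddacbbccddcdb
  19 |  24 | cddcdb
  20 |   8 | dabddccadddacbbccddcdb
  21 |  18 | dacbbccddcdb
  22 |  28 | db
  23 |   5 | dcbdabddccadddacbbccddcdb
  24 |  12 | dccadddacbbccddcdb
  25 |  26 | dcdb
  26 |  17 | ddacbbccddcdb
  27 |  11 | ddccadddacbbccddcdb
  28 |  25 | ddcdb
  29 |  16 | dddacbbccddcdb

[9, 19, 15, 29, 21, 1, 22, 3, 7, 10, 14, 20, 0, 2, 6, 13, 23, 27, 4, 24, 8, 18, 28, 5, 12, 26, 17, 11, 25, 16]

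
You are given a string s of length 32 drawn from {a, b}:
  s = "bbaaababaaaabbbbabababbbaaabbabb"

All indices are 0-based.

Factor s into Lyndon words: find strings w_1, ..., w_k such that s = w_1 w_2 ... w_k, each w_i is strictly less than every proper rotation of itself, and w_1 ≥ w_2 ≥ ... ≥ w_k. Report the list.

["b", "b", "aaabab", "aaaabbbbabababbbaaabbabb"]

emit factor 1: 'b' (i=0, period=1)
emit factor 2: 'b' (i=1, period=1)
emit factor 3: 'aaabab' (i=2, period=6)
emit factor 4: 'aaaabbbbabababbbaaabbabb' (i=8, period=24)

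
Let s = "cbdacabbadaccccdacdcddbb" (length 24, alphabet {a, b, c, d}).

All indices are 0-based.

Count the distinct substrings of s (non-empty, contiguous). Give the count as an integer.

268

rank→(start, suffix):
  0 → (5, 'abbadaccccdacdcddbb')
  1 → (3, 'acabbadaccccdacdcddbb')
  2 → (10, 'accccdacdcddbb')
  3 → (16, 'acdcddbb')
  4 → (8, 'adaccccdacdcddbb')
  5 → (23, 'b')
  6 → (7, 'badaccccdacdcddbb')
  7 → (22, 'bb')
  8 → (6, 'bbadaccccdacdcddbb')
  9 → (1, 'bdacabbadaccccdacdcddbb')
  10 → (4, 'cabbadaccccdacdcddbb')
  11 → (0, 'cbdacabbadaccccdacdcddbb')
  12 → (11, 'ccccdacdcddbb')
  13 → (12, 'cccdacdcddbb')
  14 → (13, 'ccdacdcddbb')
  15 → (14, 'cdacdcddbb')
  16 → (17, 'cdcddbb')
  17 → (19, 'cddbb')
  18 → (2, 'dacabbadaccccdacdcddbb')
  19 → (9, 'daccccdacdcddbb')
  20 → (15, 'dacdcddbb')
  21 → (21, 'dbb')
  22 → (18, 'dcddbb')
  23 → (20, 'ddbb')

SA = [5, 3, 10, 16, 8, 23, 7, 22, 6, 1, 4, 0, 11, 12, 13, 14, 17, 19, 2, 9, 15, 21, 18, 20]
i: (SA[i-1],SA[i]) lcp shared
  1: (5,3) 1 'a'
  2: (3,10) 2 'ac'
  3: (10,16) 2 'ac'
  4: (16,8) 1 'a'
  5: (8,23) 0 ''
  6: (23,7) 1 'b'
  7: (7,22) 1 'b'
  8: (22,6) 2 'bb'
  9: (6,1) 1 'b'
  10: (1,4) 0 ''
  11: (4,0) 1 'c'
  12: (0,11) 1 'c'
  13: (11,12) 3 'ccc'
  14: (12,13) 2 'cc'
  15: (13,14) 1 'c'
  16: (14,17) 2 'cd'
  17: (17,19) 2 'cd'
  18: (19,2) 0 ''
  19: (2,9) 3 'dac'
  20: (9,15) 3 'dac'
  21: (15,21) 1 'd'
  22: (21,18) 1 'd'
  23: (18,20) 1 'd'

n(n+1)/2 = 24·25/2 = 300
Σ LCP = 0 + 1 + 2 + 2 + 1 + 0 + 1 + 1 + 2 + 1 + 0 + 1 + 1 + 3 + 2 + 1 + 2 + 2 + 0 + 3 + 3 + 1 + 1 + 1 = 32
distinct = 300 − 32 = 268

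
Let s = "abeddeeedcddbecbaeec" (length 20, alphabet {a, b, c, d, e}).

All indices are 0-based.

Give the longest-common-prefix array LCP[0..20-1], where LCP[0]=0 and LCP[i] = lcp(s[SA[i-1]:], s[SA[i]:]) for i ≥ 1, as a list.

[0, 1, 0, 1, 2, 0, 1, 1, 0, 1, 1, 2, 1, 0, 2, 1, 2, 1, 2, 2]

rank→(start, suffix):
  0 → (0, 'abeddeeedcddbecbaeec')
  1 → (16, 'aeec')
  2 → (15, 'baeec')
  3 → (12, 'becbaeec')
  4 → (1, 'beddeeedcddbecbaeec')
  5 → (19, 'c')
  6 → (14, 'cbaeec')
  7 → (9, 'cddbecbaeec')
  8 → (11, 'dbecbaeec')
  9 → (8, 'dcddbecbaeec')
  10 → (10, 'ddbecbaeec')
  11 → (3, 'ddeeedcddbecbaeec')
  12 → (4, 'deeedcddbecbaeec')
  13 → (18, 'ec')
  14 → (13, 'ecbaeec')
  15 → (7, 'edcddbecbaeec')
  16 → (2, 'eddeeedcddbecbaeec')
  17 → (17, 'eec')
  18 → (6, 'eedcddbecbaeec')
  19 → (5, 'eeedcddbecbaeec')

SA = [0, 16, 15, 12, 1, 19, 14, 9, 11, 8, 10, 3, 4, 18, 13, 7, 2, 17, 6, 5]
rank  pair      lcp
   1  s[0:],s[16:]  1  'a'
   2  s[16:],s[15:]  0  ''
   3  s[15:],s[12:]  1  'b'
   4  s[12:],s[1:]  2  'be'
   5  s[1:],s[19:]  0  ''
   6  s[19:],s[14:]  1  'c'
   7  s[14:],s[9:]  1  'c'
   8  s[9:],s[11:]  0  ''
   9  s[11:],s[8:]  1  'd'
  10  s[8:],s[10:]  1  'd'
  11  s[10:],s[3:]  2  'dd'
  12  s[3:],s[4:]  1  'd'
  13  s[4:],s[18:]  0  ''
  14  s[18:],s[13:]  2  'ec'
  15  s[13:],s[7:]  1  'e'
  16  s[7:],s[2:]  2  'ed'
  17  s[2:],s[17:]  1  'e'
  18  s[17:],s[6:]  2  'ee'
  19  s[6:],s[5:]  2  'ee'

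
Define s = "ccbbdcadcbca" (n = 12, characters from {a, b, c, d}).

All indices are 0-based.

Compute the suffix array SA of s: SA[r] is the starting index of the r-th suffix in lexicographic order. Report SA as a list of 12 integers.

[11, 6, 2, 9, 3, 10, 5, 1, 8, 0, 4, 7]

rank | idx | suffix
   0 |  11 | a
   1 |   6 | adcbca
   2 |   2 | bbdcadcbca
   3 |   9 | bca
   4 |   3 | bdcadcbca
   5 |  10 | ca
   6 |   5 | cadcbca
   7 |   1 | cbbdcadcbca
   8 |   8 | cbca
   9 |   0 | ccbbdcadcbca
  10 |   4 | dcadcbca
  11 |   7 | dcbca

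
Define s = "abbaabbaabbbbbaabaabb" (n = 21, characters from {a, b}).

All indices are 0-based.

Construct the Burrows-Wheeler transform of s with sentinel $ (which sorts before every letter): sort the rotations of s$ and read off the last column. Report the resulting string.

rank  rotation                last
    0  $abbaabbaabbbbbaabaabb  b
    1  aabaabb$abbaabbaabbbbb  b
    2  aabb$abbaabbaabbbbbaab  b
    3  aabbaabbbbbaabaabb$abb  b
    4  aabbbbbaabaabb$abbaabb  b
    5  abaabb$abbaabbaabbbbba  a
    6  abb$abbaabbaabbbbbaaba  a
    7  abbaabbaabbbbbaabaabb$  $
    8  abbaabbbbbaabaabb$abba  a
    9  abbbbbaabaabb$abbaabba  a
   10  b$abbaabbaabbbbbaabaab  b
   11  baabaabb$abbaabbaabbbb  b
   12  baabb$abbaabbaabbbbbaa  a
   13  baabbaabbbbbaabaabb$ab  b
   14  baabbbbbaabaabb$abbaab  b
   15  bb$abbaabbaabbbbbaabaa  a
   16  bbaabaabb$abbaabbaabbb  b
   17  bbaabbaabbbbbaabaabb$a  a
   18  bbaabbbbbaabaabb$abbaa  a
   19  bbbaabaabb$abbaabbaabb  b
   20  bbbbaabaabb$abbaabbaab  b
   21  bbbbbaabaabb$abbaabbaa  a

bbbbbaa$aabbabbabaabba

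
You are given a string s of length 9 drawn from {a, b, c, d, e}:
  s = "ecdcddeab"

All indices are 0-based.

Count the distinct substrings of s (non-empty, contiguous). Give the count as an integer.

40

rank→(start, suffix):
  0 → (7, 'ab')
  1 → (8, 'b')
  2 → (1, 'cdcddeab')
  3 → (3, 'cddeab')
  4 → (2, 'dcddeab')
  5 → (4, 'ddeab')
  6 → (5, 'deab')
  7 → (6, 'eab')
  8 → (0, 'ecdcddeab')

SA = [7, 8, 1, 3, 2, 4, 5, 6, 0]
i: (SA[i-1],SA[i]) lcp shared
  1: (7,8) 0 ''
  2: (8,1) 0 ''
  3: (1,3) 2 'cd'
  4: (3,2) 0 ''
  5: (2,4) 1 'd'
  6: (4,5) 1 'd'
  7: (5,6) 0 ''
  8: (6,0) 1 'e'

n(n+1)/2 = 9·10/2 = 45
Σ LCP = 0 + 0 + 0 + 2 + 0 + 1 + 1 + 0 + 1 = 5
distinct = 45 − 5 = 40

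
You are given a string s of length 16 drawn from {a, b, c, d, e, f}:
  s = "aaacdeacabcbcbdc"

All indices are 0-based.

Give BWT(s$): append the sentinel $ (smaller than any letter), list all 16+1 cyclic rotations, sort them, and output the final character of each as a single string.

rank  rotation           last
    0  $aaacdeacabcbcbdc  c
    1  aaacdeacabcbcbdc$  $
    2  aacdeacabcbcbdc$a  a
    3  abcbcbdc$aaacdeac  c
    4  acabcbcbdc$aaacde  e
    5  acdeacabcbcbdc$aa  a
    6  bcbcbdc$aaacdeaca  a
    7  bcbdc$aaacdeacabc  c
    8  bdc$aaacdeacabcbc  c
    9  c$aaacdeacabcbcbd  d
   10  cabcbcbdc$aaacdea  a
   11  cbcbdc$aaacdeacab  b
   12  cbdc$aaacdeacabcb  b
   13  cdeacabcbcbdc$aaa  a
   14  dc$aaacdeacabcbcb  b
   15  deacabcbcbdc$aaac  c
   16  eacabcbcbdc$aaacd  d

c$aceaaccdabbabcd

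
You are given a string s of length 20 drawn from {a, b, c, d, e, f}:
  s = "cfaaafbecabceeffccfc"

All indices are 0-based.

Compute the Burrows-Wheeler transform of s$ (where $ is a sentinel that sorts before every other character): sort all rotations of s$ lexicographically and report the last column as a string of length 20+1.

rank  rotation               last
    0  $cfaaafbecabceeffccfc  c
    1  aaafbecabceeffccfc$cf  f
    2  aafbecabceeffccfc$cfa  a
    3  abceeffccfc$cfaaafbec  c
    4  afbecabceeffccfc$cfaa  a
    5  bceeffccfc$cfaaafbeca  a
    6  becabceeffccfc$cfaaaf  f
    7  c$cfaaafbecabceeffccf  f
    8  cabceeffccfc$cfaaafbe  e
    9  ccfc$cfaaafbecabceeff  f
   10  ceeffccfc$cfaaafbecab  b
   11  cfaaafbecabceeffccfc$  $
   12  cfc$cfaaafbecabceeffc  c
   13  ecabceeffccfc$cfaaafb  b
   14  eeffccfc$cfaaafbecabc  c
   15  effccfc$cfaaafbecabce  e
   16  faaafbecabceeffccfc$c  c
   17  fbecabceeffccfc$cfaaa  a
   18  fc$cfaaafbecabceeffcc  c
   19  fccfc$cfaaafbecabceef  f
   20  ffccfc$cfaaafbecabcee  e

cfacaaffefb$cbcecacfe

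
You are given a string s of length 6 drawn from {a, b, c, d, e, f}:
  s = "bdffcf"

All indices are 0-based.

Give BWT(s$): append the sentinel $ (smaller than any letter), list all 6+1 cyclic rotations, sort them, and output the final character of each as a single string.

f$fbcfd

rank  rotation last
    0  $bdffcf  f
    1  bdffcf$  $
    2  cf$bdff  f
    3  dffcf$b  b
    4  f$bdffc  c
    5  fcf$bdf  f
    6  ffcf$bd  d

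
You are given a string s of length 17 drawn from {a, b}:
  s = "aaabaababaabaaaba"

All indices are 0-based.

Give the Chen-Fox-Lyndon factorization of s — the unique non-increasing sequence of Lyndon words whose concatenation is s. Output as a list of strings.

["aaabaababaab", "aaab", "a"]

emit factor 1: 'aaabaababaab' (i=0, period=12)
emit factor 2: 'aaab' (i=12, period=4)
emit factor 3: 'a' (i=16, period=1)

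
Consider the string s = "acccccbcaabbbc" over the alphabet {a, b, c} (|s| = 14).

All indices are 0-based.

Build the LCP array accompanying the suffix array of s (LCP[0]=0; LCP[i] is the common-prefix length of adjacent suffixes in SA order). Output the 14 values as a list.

[0, 1, 1, 0, 2, 1, 2, 0, 1, 1, 1, 2, 3, 4]

rank | idx | suffix
   0 |   8 | aabbbc
   1 |   9 | abbbc
   2 |   0 | acccccbcaabbbc
   3 |  10 | bbbc
   4 |  11 | bbc
   5 |  12 | bc
   6 |   6 | bcaabbbc
   7 |  13 | c
   8 |   7 | caabbbc
   9 |   5 | cbcaabbbc
  10 |   4 | ccbcaabbbc
  11 |   3 | cccbcaabbbc
  12 |   2 | ccccbcaabbbc
  13 |   1 | cccccbcaabbbc

SA = [8, 9, 0, 10, 11, 12, 6, 13, 7, 5, 4, 3, 2, 1]
rank  pair      lcp
   1  s[8:],s[9:]  1  'a'
   2  s[9:],s[0:]  1  'a'
   3  s[0:],s[10:]  0  ''
   4  s[10:],s[11:]  2  'bb'
   5  s[11:],s[12:]  1  'b'
   6  s[12:],s[6:]  2  'bc'
   7  s[6:],s[13:]  0  ''
   8  s[13:],s[7:]  1  'c'
   9  s[7:],s[5:]  1  'c'
  10  s[5:],s[4:]  1  'c'
  11  s[4:],s[3:]  2  'cc'
  12  s[3:],s[2:]  3  'ccc'
  13  s[2:],s[1:]  4  'cccc'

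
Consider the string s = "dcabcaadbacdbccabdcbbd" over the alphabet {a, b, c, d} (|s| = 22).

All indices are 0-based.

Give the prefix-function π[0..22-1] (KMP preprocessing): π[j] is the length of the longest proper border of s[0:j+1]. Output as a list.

π[0] = 0
j=1 s[j]='c': π[1]=0 (border '')
j=2 s[j]='a': π[2]=0 (border '')
j=3 s[j]='b': π[3]=0 (border '')
j=4 s[j]='c': π[4]=0 (border '')
j=5 s[j]='a': π[5]=0 (border '')
j=6 s[j]='a': π[6]=0 (border '')
j=7 s[j]='d': π[7]=1 (border 'd')
j=8 s[j]='b': k: 1→0; π[8]=0 (border '')
j=9 s[j]='a': π[9]=0 (border '')
j=10 s[j]='c': π[10]=0 (border '')
j=11 s[j]='d': π[11]=1 (border 'd')
j=12 s[j]='b': k: 1→0; π[12]=0 (border '')
j=13 s[j]='c': π[13]=0 (border '')
j=14 s[j]='c': π[14]=0 (border '')
j=15 s[j]='a': π[15]=0 (border '')
j=16 s[j]='b': π[16]=0 (border '')
j=17 s[j]='d': π[17]=1 (border 'd')
j=18 s[j]='c': π[18]=2 (border 'dc')
j=19 s[j]='b': k: 2→0; π[19]=0 (border '')
j=20 s[j]='b': π[20]=0 (border '')
j=21 s[j]='d': π[21]=1 (border 'd')

[0, 0, 0, 0, 0, 0, 0, 1, 0, 0, 0, 1, 0, 0, 0, 0, 0, 1, 2, 0, 0, 1]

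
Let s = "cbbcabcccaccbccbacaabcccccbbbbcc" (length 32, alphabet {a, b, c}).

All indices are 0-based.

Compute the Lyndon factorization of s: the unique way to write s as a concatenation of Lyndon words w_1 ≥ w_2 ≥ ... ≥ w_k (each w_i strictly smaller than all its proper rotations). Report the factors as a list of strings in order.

["c", "bbc", "abcccaccbccbac", "aabcccccbbbbcc"]

emit factor 1: 'c' (i=0, period=1)
emit factor 2: 'bbc' (i=1, period=3)
emit factor 3: 'abcccaccbccbac' (i=4, period=14)
emit factor 4: 'aabcccccbbbbcc' (i=18, period=14)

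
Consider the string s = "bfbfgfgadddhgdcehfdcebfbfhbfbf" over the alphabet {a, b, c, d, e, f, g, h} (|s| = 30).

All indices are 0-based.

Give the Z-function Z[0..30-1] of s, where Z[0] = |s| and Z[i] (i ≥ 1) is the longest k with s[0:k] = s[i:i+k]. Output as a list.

[30, 0, 2, 0, 0, 0, 0, 0, 0, 0, 0, 0, 0, 0, 0, 0, 0, 0, 0, 0, 0, 4, 0, 2, 0, 0, 4, 0, 2, 0]

Z[0]=30
i=1: i≥r, start 0; Z[1]=0
i=2: i≥r, start 0; Z[2]=2 extend→box=[2,4)
i=3: min(r-i=1, Z[1]=0)=0; Z[3]=0
i=4: i≥r, start 0; Z[4]=0
i=5: i≥r, start 0; Z[5]=0
i=6: i≥r, start 0; Z[6]=0
i=7: i≥r, start 0; Z[7]=0
i=8: i≥r, start 0; Z[8]=0
i=9: i≥r, start 0; Z[9]=0
i=10: i≥r, start 0; Z[10]=0
i=11: i≥r, start 0; Z[11]=0
i=12: i≥r, start 0; Z[12]=0
i=13: i≥r, start 0; Z[13]=0
i=14: i≥r, start 0; Z[14]=0
i=15: i≥r, start 0; Z[15]=0
i=16: i≥r, start 0; Z[16]=0
i=17: i≥r, start 0; Z[17]=0
i=18: i≥r, start 0; Z[18]=0
i=19: i≥r, start 0; Z[19]=0
i=20: i≥r, start 0; Z[20]=0
i=21: i≥r, start 0; Z[21]=4 extend→box=[21,25)
i=22: min(r-i=3, Z[1]=0)=0; Z[22]=0
i=23: min(r-i=2, Z[2]=2)=2; Z[23]=2
i=24: min(r-i=1, Z[3]=0)=0; Z[24]=0
i=25: i≥r, start 0; Z[25]=0
i=26: i≥r, start 0; Z[26]=4 extend→box=[26,30)
i=27: min(r-i=3, Z[1]=0)=0; Z[27]=0
i=28: min(r-i=2, Z[2]=2)=2; Z[28]=2
i=29: min(r-i=1, Z[3]=0)=0; Z[29]=0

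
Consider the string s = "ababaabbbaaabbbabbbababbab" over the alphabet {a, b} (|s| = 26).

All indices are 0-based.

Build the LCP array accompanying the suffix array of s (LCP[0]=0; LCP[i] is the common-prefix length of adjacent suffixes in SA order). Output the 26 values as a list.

[0, 2, 6, 1, 2, 3, 4, 2, 3, 5, 6, 0, 1, 3, 2, 3, 4, 3, 4, 1, 3, 4, 4, 2, 4, 5]

sorted suffixes:
  #0 SA[0]=9  'aaabbbabbbababbab'
  #1 SA[1]=4  'aabbbaaabbbabbbababbab'
  #2 SA[2]=10  'aabbbabbbababbab'
  #3 SA[3]=24  'ab'
  #4 SA[4]=2  'abaabbbaaabbbabbbababbab'
  #5 SA[5]=0  'ababaabbbaaabbbabbbababbab'
  #6 SA[6]=19  'ababbab'
  #7 SA[7]=21  'abbab'
  #8 SA[8]=5  'abbbaaabbbabbbababbab'
  #9 SA[9]=15  'abbbababbab'
  #10 SA[10]=11  'abbbabbbababbab'
  #11 SA[11]=25  'b'
  #12 SA[12]=8  'baaabbbabbbababbab'
  #13 SA[13]=3  'baabbbaaabbbabbbababbab'
  #14 SA[14]=23  'bab'
  #15 SA[15]=1  'babaabbbaaabbbabbbababbab'
  #16 SA[16]=18  'bababbab'
  #17 SA[17]=20  'babbab'
  #18 SA[18]=14  'babbbababbab'
  #19 SA[19]=7  'bbaaabbbabbbababbab'
  #20 SA[20]=22  'bbab'
  #21 SA[21]=17  'bbababbab'
  #22 SA[22]=13  'bbabbbababbab'
  #23 SA[23]=6  'bbbaaabbbabbbababbab'
  #24 SA[24]=16  'bbbababbab'
  #25 SA[25]=12  'bbbabbbababbab'

SA = [9, 4, 10, 24, 2, 0, 19, 21, 5, 15, 11, 25, 8, 3, 23, 1, 18, 20, 14, 7, 22, 17, 13, 6, 16, 12]
i: (SA[i-1],SA[i]) lcp shared
  1: (9,4) 2 'aa'
  2: (4,10) 6 'aabbba'
  3: (10,24) 1 'a'
  4: (24,2) 2 'ab'
  5: (2,0) 3 'aba'
  6: (0,19) 4 'abab'
  7: (19,21) 2 'ab'
  8: (21,5) 3 'abb'
  9: (5,15) 5 'abbba'
  10: (15,11) 6 'abbbab'
  11: (11,25) 0 ''
  12: (25,8) 1 'b'
  13: (8,3) 3 'baa'
  14: (3,23) 2 'ba'
  15: (23,1) 3 'bab'
  16: (1,18) 4 'baba'
  17: (18,20) 3 'bab'
  18: (20,14) 4 'babb'
  19: (14,7) 1 'b'
  20: (7,22) 3 'bba'
  21: (22,17) 4 'bbab'
  22: (17,13) 4 'bbab'
  23: (13,6) 2 'bb'
  24: (6,16) 4 'bbba'
  25: (16,12) 5 'bbbab'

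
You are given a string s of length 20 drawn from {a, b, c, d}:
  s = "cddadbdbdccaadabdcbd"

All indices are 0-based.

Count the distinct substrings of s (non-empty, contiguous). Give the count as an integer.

sorted suffixes:
  #0 SA[0]=11  'aadabdcbd'
  #1 SA[1]=14  'abdcbd'
  #2 SA[2]=12  'adabdcbd'
  #3 SA[3]=3  'adbdbdccaadabdcbd'
  #4 SA[4]=18  'bd'
  #5 SA[5]=5  'bdbdccaadabdcbd'
  #6 SA[6]=15  'bdcbd'
  #7 SA[7]=7  'bdccaadabdcbd'
  #8 SA[8]=10  'caadabdcbd'
  #9 SA[9]=17  'cbd'
  #10 SA[10]=9  'ccaadabdcbd'
  #11 SA[11]=0  'cddadbdbdccaadabdcbd'
  #12 SA[12]=19  'd'
  #13 SA[13]=13  'dabdcbd'
  #14 SA[14]=2  'dadbdbdccaadabdcbd'
  #15 SA[15]=4  'dbdbdccaadabdcbd'
  #16 SA[16]=6  'dbdccaadabdcbd'
  #17 SA[17]=16  'dcbd'
  #18 SA[18]=8  'dccaadabdcbd'
  #19 SA[19]=1  'ddadbdbdccaadabdcbd'

SA = [11, 14, 12, 3, 18, 5, 15, 7, 10, 17, 9, 0, 19, 13, 2, 4, 6, 16, 8, 1]
[i] adj suffixes → lcp
  [1] 11/14 → 1 ('a')
  [2] 14/12 → 1 ('a')
  [3] 12/3 → 2 ('ad')
  [4] 3/18 → 0 ('')
  [5] 18/5 → 2 ('bd')
  [6] 5/15 → 2 ('bd')
  [7] 15/7 → 3 ('bdc')
  [8] 7/10 → 0 ('')
  [9] 10/17 → 1 ('c')
  [10] 17/9 → 1 ('c')
  [11] 9/0 → 1 ('c')
  [12] 0/19 → 0 ('')
  [13] 19/13 → 1 ('d')
  [14] 13/2 → 2 ('da')
  [15] 2/4 → 1 ('d')
  [16] 4/6 → 3 ('dbd')
  [17] 6/16 → 1 ('d')
  [18] 16/8 → 2 ('dc')
  [19] 8/1 → 1 ('d')

n(n+1)/2 = 20·21/2 = 210
Σ LCP = 0 + 1 + 1 + 2 + 0 + 2 + 2 + 3 + 0 + 1 + 1 + 1 + 0 + 1 + 2 + 1 + 3 + 1 + 2 + 1 = 25
distinct = 210 − 25 = 185

185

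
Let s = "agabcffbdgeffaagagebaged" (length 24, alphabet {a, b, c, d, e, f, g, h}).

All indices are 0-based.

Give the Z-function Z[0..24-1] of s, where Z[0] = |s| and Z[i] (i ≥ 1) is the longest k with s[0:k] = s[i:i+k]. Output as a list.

[24, 0, 1, 0, 0, 0, 0, 0, 0, 0, 0, 0, 0, 1, 3, 0, 2, 0, 0, 0, 2, 0, 0, 0]

Z[0]=24
i=1: i≥r, start 0; Z[1]=0
i=2: i≥r, start 0; Z[2]=1 grow→box=[2,3)
i=3: i≥r, start 0; Z[3]=0
i=4: i≥r, start 0; Z[4]=0
i=5: i≥r, start 0; Z[5]=0
i=6: i≥r, start 0; Z[6]=0
i=7: i≥r, start 0; Z[7]=0
i=8: i≥r, start 0; Z[8]=0
i=9: i≥r, start 0; Z[9]=0
i=10: i≥r, start 0; Z[10]=0
i=11: i≥r, start 0; Z[11]=0
i=12: i≥r, start 0; Z[12]=0
i=13: i≥r, start 0; Z[13]=1 grow→box=[13,14)
i=14: i≥r, start 0; Z[14]=3 grow→box=[14,17)
i=15: min(r-i=2, Z[1]=0)=0; Z[15]=0
i=16: min(r-i=1, Z[2]=1)=1; Z[16]=2 grow→box=[16,18)
i=17: min(r-i=1, Z[1]=0)=0; Z[17]=0
i=18: i≥r, start 0; Z[18]=0
i=19: i≥r, start 0; Z[19]=0
i=20: i≥r, start 0; Z[20]=2 grow→box=[20,22)
i=21: min(r-i=1, Z[1]=0)=0; Z[21]=0
i=22: i≥r, start 0; Z[22]=0
i=23: i≥r, start 0; Z[23]=0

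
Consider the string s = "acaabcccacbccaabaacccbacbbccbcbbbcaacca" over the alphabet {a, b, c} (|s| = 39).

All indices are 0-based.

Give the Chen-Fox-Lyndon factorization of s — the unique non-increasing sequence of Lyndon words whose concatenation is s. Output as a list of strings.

["ac", "aabcccacbcc", "aabaacccbacbbccbcbbbcaacc", "a"]

emit factor 1: 'ac' (i=0, period=2)
emit factor 2: 'aabcccacbcc' (i=2, period=11)
emit factor 3: 'aabaacccbacbbccbcbbbcaacc' (i=13, period=25)
emit factor 4: 'a' (i=38, period=1)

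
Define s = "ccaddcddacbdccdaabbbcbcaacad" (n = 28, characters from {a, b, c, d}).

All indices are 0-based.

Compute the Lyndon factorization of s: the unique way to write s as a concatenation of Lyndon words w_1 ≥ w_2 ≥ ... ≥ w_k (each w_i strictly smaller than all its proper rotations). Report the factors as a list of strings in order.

["c", "c", "addcdd", "acbdccd", "aabbbcbcaacad"]

emit factor 1: 'c' (i=0, period=1)
emit factor 2: 'c' (i=1, period=1)
emit factor 3: 'addcdd' (i=2, period=6)
emit factor 4: 'acbdccd' (i=8, period=7)
emit factor 5: 'aabbbcbcaacad' (i=15, period=13)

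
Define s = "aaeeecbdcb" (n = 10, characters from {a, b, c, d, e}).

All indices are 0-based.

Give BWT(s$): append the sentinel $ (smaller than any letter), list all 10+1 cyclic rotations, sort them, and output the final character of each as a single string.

b$accdebeea

rank  rotation     last
    0  $aaeeecbdcb  b
    1  aaeeecbdcb$  $
    2  aeeecbdcb$a  a
    3  b$aaeeecbdc  c
    4  bdcb$aaeeec  c
    5  cb$aaeeecbd  d
    6  cbdcb$aaeee  e
    7  dcb$aaeeecb  b
    8  ecbdcb$aaee  e
    9  eecbdcb$aae  e
   10  eeecbdcb$aa  a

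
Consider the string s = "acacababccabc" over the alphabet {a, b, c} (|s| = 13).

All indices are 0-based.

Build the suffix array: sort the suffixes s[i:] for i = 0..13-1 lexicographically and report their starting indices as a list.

[4, 10, 6, 2, 0, 5, 11, 7, 12, 3, 9, 1, 8]

rank | idx | suffix
   0 |   4 | ababccabc
   1 |  10 | abc
   2 |   6 | abccabc
   3 |   2 | acababccabc
   4 |   0 | acacababccabc
   5 |   5 | babccabc
   6 |  11 | bc
   7 |   7 | bccabc
   8 |  12 | c
   9 |   3 | cababccabc
  10 |   9 | cabc
  11 |   1 | cacababccabc
  12 |   8 | ccabc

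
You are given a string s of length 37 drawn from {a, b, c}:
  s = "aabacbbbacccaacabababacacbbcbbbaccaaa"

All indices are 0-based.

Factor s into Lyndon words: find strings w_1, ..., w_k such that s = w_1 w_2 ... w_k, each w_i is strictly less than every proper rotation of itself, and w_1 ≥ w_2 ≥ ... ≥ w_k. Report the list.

emit factor 1: 'aabacbbbacccaacabababacacbbcbbbacc' (i=0, period=34)
emit factor 2: 'a' (i=34, period=1)
emit factor 3: 'a' (i=35, period=1)
emit factor 4: 'a' (i=36, period=1)

["aabacbbbacccaacabababacacbbcbbbacc", "a", "a", "a"]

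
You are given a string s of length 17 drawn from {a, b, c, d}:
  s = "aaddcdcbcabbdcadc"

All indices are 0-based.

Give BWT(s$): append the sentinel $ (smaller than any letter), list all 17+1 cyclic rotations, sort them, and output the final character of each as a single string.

rank  rotation            last
    0  $aaddcdcbcabbdcadc  c
    1  aaddcdcbcabbdcadc$  $
    2  abbdcadc$aaddcdcbc  c
    3  adc$aaddcdcbcabbdc  c
    4  addcdcbcabbdcadc$a  a
    5  bbdcadc$aaddcdcbca  a
    6  bcabbdcadc$aaddcdc  c
    7  bdcadc$aaddcdcbcab  b
    8  c$aaddcdcbcabbdcad  d
    9  cabbdcadc$aaddcdcb  b
   10  cadc$aaddcdcbcabbd  d
   11  cbcabbdcadc$aaddcd  d
   12  cdcbcabbdcadc$aadd  d
   13  dc$aaddcdcbcabbdca  a
   14  dcadc$aaddcdcbcabb  b
   15  dcbcabbdcadc$aaddc  c
   16  dcdcbcabbdcadc$aad  d
   17  ddcdcbcabbdcadc$aa  a

c$ccaacbdbdddabcda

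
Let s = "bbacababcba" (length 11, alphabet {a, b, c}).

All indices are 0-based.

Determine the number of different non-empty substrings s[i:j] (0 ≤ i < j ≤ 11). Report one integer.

55

rank→(start, suffix):
  0 → (10, 'a')
  1 → (4, 'ababcba')
  2 → (6, 'abcba')
  3 → (2, 'acababcba')
  4 → (9, 'ba')
  5 → (5, 'babcba')
  6 → (1, 'bacababcba')
  7 → (0, 'bbacababcba')
  8 → (7, 'bcba')
  9 → (3, 'cababcba')
  10 → (8, 'cba')

SA = [10, 4, 6, 2, 9, 5, 1, 0, 7, 3, 8]
rank  pair      lcp
   1  s[10:],s[4:]  1  'a'
   2  s[4:],s[6:]  2  'ab'
   3  s[6:],s[2:]  1  'a'
   4  s[2:],s[9:]  0  ''
   5  s[9:],s[5:]  2  'ba'
   6  s[5:],s[1:]  2  'ba'
   7  s[1:],s[0:]  1  'b'
   8  s[0:],s[7:]  1  'b'
   9  s[7:],s[3:]  0  ''
  10  s[3:],s[8:]  1  'c'

n(n+1)/2 = 11·12/2 = 66
Σ LCP = 0 + 1 + 2 + 1 + 0 + 2 + 2 + 1 + 1 + 0 + 1 = 11
distinct = 66 − 11 = 55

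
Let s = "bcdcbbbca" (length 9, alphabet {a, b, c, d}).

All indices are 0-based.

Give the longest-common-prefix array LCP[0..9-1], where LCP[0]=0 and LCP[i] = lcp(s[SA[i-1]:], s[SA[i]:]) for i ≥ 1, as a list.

[0, 0, 2, 1, 2, 0, 1, 1, 0]

rank→(start, suffix):
  0 → (8, 'a')
  1 → (4, 'bbbca')
  2 → (5, 'bbca')
  3 → (6, 'bca')
  4 → (0, 'bcdcbbbca')
  5 → (7, 'ca')
  6 → (3, 'cbbbca')
  7 → (1, 'cdcbbbca')
  8 → (2, 'dcbbbca')

SA = [8, 4, 5, 6, 0, 7, 3, 1, 2]
i: (SA[i-1],SA[i]) lcp shared
  1: (8,4) 0 ''
  2: (4,5) 2 'bb'
  3: (5,6) 1 'b'
  4: (6,0) 2 'bc'
  5: (0,7) 0 ''
  6: (7,3) 1 'c'
  7: (3,1) 1 'c'
  8: (1,2) 0 ''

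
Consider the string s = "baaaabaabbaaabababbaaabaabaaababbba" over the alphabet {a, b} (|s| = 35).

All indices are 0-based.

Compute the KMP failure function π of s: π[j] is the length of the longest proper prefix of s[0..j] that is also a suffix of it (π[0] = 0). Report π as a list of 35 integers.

π[0] = 0
j=1 s[j]='a': π[1]=0 (border '')
j=2 s[j]='a': π[2]=0 (border '')
j=3 s[j]='a': π[3]=0 (border '')
j=4 s[j]='a': π[4]=0 (border '')
j=5 s[j]='b': π[5]=1 (border 'b')
j=6 s[j]='a': π[6]=2 (border 'ba')
j=7 s[j]='a': π[7]=3 (border 'baa')
j=8 s[j]='b': k: 3→0; π[8]=1 (border 'b')
j=9 s[j]='b': k: 1→0; π[9]=1 (border 'b')
j=10 s[j]='a': π[10]=2 (border 'ba')
j=11 s[j]='a': π[11]=3 (border 'baa')
j=12 s[j]='a': π[12]=4 (border 'baaa')
j=13 s[j]='b': k: 4→0; π[13]=1 (border 'b')
j=14 s[j]='a': π[14]=2 (border 'ba')
j=15 s[j]='b': k: 2→0; π[15]=1 (border 'b')
j=16 s[j]='a': π[16]=2 (border 'ba')
j=17 s[j]='b': k: 2→0; π[17]=1 (border 'b')
j=18 s[j]='b': k: 1→0; π[18]=1 (border 'b')
j=19 s[j]='a': π[19]=2 (border 'ba')
j=20 s[j]='a': π[20]=3 (border 'baa')
j=21 s[j]='a': π[21]=4 (border 'baaa')
j=22 s[j]='b': k: 4→0; π[22]=1 (border 'b')
j=23 s[j]='a': π[23]=2 (border 'ba')
j=24 s[j]='a': π[24]=3 (border 'baa')
j=25 s[j]='b': k: 3→0; π[25]=1 (border 'b')
j=26 s[j]='a': π[26]=2 (border 'ba')
j=27 s[j]='a': π[27]=3 (border 'baa')
j=28 s[j]='a': π[28]=4 (border 'baaa')
j=29 s[j]='b': k: 4→0; π[29]=1 (border 'b')
j=30 s[j]='a': π[30]=2 (border 'ba')
j=31 s[j]='b': k: 2→0; π[31]=1 (border 'b')
j=32 s[j]='b': k: 1→0; π[32]=1 (border 'b')
j=33 s[j]='b': k: 1→0; π[33]=1 (border 'b')
j=34 s[j]='a': π[34]=2 (border 'ba')

[0, 0, 0, 0, 0, 1, 2, 3, 1, 1, 2, 3, 4, 1, 2, 1, 2, 1, 1, 2, 3, 4, 1, 2, 3, 1, 2, 3, 4, 1, 2, 1, 1, 1, 2]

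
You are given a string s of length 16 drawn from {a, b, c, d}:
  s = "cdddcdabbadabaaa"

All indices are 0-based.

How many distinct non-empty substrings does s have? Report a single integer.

rank | idx | suffix
   0 |  15 | a
   1 |  14 | aa
   2 |  13 | aaa
   3 |  11 | abaaa
   4 |   6 | abbadabaaa
   5 |   9 | adabaaa
   6 |  12 | baaa
   7 |   8 | badabaaa
   8 |   7 | bbadabaaa
   9 |   4 | cdabbadabaaa
  10 |   0 | cdddcdabbadabaaa
  11 |  10 | dabaaa
  12 |   5 | dabbadabaaa
  13 |   3 | dcdabbadabaaa
  14 |   2 | ddcdabbadabaaa
  15 |   1 | dddcdabbadabaaa

SA = [15, 14, 13, 11, 6, 9, 12, 8, 7, 4, 0, 10, 5, 3, 2, 1]
i: (SA[i-1],SA[i]) lcp shared
  1: (15,14) 1 'a'
  2: (14,13) 2 'aa'
  3: (13,11) 1 'a'
  4: (11,6) 2 'ab'
  5: (6,9) 1 'a'
  6: (9,12) 0 ''
  7: (12,8) 2 'ba'
  8: (8,7) 1 'b'
  9: (7,4) 0 ''
  10: (4,0) 2 'cd'
  11: (0,10) 0 ''
  12: (10,5) 3 'dab'
  13: (5,3) 1 'd'
  14: (3,2) 1 'd'
  15: (2,1) 2 'dd'

n(n+1)/2 = 16·17/2 = 136
Σ LCP = 0 + 1 + 2 + 1 + 2 + 1 + 0 + 2 + 1 + 0 + 2 + 0 + 3 + 1 + 1 + 2 = 19
distinct = 136 − 19 = 117

117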